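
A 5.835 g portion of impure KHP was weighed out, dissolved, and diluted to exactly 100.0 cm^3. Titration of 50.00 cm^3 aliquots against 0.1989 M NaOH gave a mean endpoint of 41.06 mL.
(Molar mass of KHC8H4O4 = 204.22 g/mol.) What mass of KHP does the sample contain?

3.336 g

KHC8H4O4 + NaOH → KNaC8H4O4 + H2O
n(NaOH) per titration = 0.04106 × 0.1989 = 8.167 × 10^-3 mol
n(KHC8H4O4) in each aliquot = 8.167 × 10^-3 mol (1:1 ratio)
n(KHC8H4O4) in the whole flask = 8.167 × 10^-3 × 100.0/50.00 = 0.01633 mol
mass of KHC8H4O4 = 0.01633 × 204.22 = 3.336 g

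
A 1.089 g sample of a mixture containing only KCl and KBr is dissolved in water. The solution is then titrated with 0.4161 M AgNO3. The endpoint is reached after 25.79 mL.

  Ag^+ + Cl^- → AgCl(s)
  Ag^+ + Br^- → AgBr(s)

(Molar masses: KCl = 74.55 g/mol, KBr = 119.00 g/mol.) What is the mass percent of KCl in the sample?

28.96 %

n(AgNO3) = 0.02579 × 0.4161 = 0.01073 mol
Let x = n(KCl), y = n(KBr).
Titrant: 1x + 1y = 0.01073;  mass: 74.55x + 119.00y = 1.089
Solving, x = 4.230 × 10^-3 mol, y = 6.501 × 10^-3 mol
mass of KCl = 4.230 × 10^-3 × 74.55 = 0.3153 g
% KCl = 0.3153 / 1.089 × 100 = 28.96 %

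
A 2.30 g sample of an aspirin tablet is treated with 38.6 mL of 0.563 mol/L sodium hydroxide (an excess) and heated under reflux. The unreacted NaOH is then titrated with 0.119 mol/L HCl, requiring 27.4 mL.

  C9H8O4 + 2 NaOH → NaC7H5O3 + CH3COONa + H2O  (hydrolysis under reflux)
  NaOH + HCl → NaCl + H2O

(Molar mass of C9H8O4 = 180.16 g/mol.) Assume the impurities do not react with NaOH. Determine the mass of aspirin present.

1.66 g

n(NaOH) added = 0.0386 × 0.563 = 0.0217 mol
n(HCl) used in back-titration = 0.0274 × 0.119 = 3.26 × 10^-3 mol
n(NaOH) left over = 3.26 × 10^-3 mol (1:1 ratio)
n(NaOH) consumed by analyte = 0.0217 − 3.26 × 10^-3 = 0.0185 mol
From the 1:2 ratio, n(C9H8O4) = 1/2 × 0.0185 = 9.24 × 10^-3 mol
mass of C9H8O4 = 9.24 × 10^-3 × 180.16 = 1.66 g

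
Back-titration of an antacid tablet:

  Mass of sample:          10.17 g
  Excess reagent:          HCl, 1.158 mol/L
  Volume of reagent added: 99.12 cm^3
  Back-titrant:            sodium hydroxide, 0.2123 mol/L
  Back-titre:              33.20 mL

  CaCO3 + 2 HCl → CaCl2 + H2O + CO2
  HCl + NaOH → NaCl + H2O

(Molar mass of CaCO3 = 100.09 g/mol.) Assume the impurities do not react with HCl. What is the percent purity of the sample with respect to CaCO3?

53.01 %

n(HCl) added = 0.09912 × 1.158 = 0.1148 mol
n(NaOH) used in back-titration = 0.03320 × 0.2123 = 7.048 × 10^-3 mol
n(HCl) left over = 7.048 × 10^-3 mol (1:1 ratio)
n(HCl) consumed by analyte = 0.1148 − 7.048 × 10^-3 = 0.1077 mol
From the 1:2 ratio, n(CaCO3) = 1/2 × 0.1077 = 0.05387 mol
mass of CaCO3 = 0.05387 × 100.09 = 5.391 g
% CaCO3 = 5.391 / 10.17 × 100 = 53.01 %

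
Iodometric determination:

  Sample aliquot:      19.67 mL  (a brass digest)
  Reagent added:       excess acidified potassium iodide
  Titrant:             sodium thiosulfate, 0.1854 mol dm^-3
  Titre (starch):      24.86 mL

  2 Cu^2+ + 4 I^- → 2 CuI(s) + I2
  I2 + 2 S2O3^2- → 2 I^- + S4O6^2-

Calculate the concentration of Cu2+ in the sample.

0.2343 mol/L

n(S2O3^2-) = 0.02486 × 0.1854 = 4.609 × 10^-3 mol
n(I2) = n(S2O3^2-)/2 = 2.305 × 10^-3 mol
From the 2:1 ratio, n(Cu2+) in the aliquot = 2/1 × 2.305 × 10^-3 = 4.609 × 10^-3 mol
[Cu2+] = 4.609 × 10^-3 / 0.01967 = 0.2343 mol/L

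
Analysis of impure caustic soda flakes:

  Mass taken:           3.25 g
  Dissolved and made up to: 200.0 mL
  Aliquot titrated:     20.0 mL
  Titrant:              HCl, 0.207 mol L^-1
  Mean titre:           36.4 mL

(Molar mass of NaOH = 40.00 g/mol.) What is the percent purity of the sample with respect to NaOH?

NaOH + HCl → NaCl + H2O
n(HCl) per titration = 0.0364 × 0.207 = 7.53 × 10^-3 mol
n(NaOH) in each aliquot = 7.53 × 10^-3 mol (1:1 ratio)
n(NaOH) in the whole flask = 7.53 × 10^-3 × 200.0/20.0 = 0.0753 mol
mass of NaOH = 0.0753 × 40.00 = 3.01 g
% NaOH = 3.01 / 3.25 × 100 = 92.7 %

92.7 %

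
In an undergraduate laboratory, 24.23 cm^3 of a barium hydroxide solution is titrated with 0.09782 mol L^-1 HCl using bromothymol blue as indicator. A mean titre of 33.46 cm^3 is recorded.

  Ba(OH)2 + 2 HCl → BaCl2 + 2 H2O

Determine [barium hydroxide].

n(HCl) = 0.03346 L × 0.09782 mol/L = 3.273 × 10^-3 mol
From the 1:2 mole ratio, n(Ba(OH)2) = 1/2 × 3.273 × 10^-3 = 1.637 × 10^-3 mol
[Ba(OH)2] = 1.637 × 10^-3 mol / 0.02423 L = 0.06754 mol/L

0.06754 mol/L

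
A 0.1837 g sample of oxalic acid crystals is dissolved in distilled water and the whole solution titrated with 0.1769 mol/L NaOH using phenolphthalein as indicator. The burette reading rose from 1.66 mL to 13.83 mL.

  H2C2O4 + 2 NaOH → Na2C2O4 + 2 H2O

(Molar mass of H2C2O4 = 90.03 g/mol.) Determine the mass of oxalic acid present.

0.09691 g

n(NaOH) = 0.01217 L × 0.1769 mol/L = 2.153 × 10^-3 mol
From the 1:2 ratio, n(H2C2O4) = 1/2 × 2.153 × 10^-3 = 1.076 × 10^-3 mol
mass of H2C2O4 = 1.076 × 10^-3 × 90.03 g/mol = 0.09691 g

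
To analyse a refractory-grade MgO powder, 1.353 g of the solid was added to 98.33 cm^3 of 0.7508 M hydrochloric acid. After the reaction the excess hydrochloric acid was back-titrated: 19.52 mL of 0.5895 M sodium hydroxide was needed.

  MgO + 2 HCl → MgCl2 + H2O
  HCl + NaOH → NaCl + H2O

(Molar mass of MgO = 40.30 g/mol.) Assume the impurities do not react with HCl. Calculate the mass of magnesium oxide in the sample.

n(HCl) added = 0.09833 × 0.7508 = 0.07383 mol
n(NaOH) used in back-titration = 0.01952 × 0.5895 = 0.01151 mol
n(HCl) left over = 0.01151 mol (1:1 ratio)
n(HCl) consumed by analyte = 0.07383 − 0.01151 = 0.06232 mol
From the 1:2 ratio, n(MgO) = 1/2 × 0.06232 = 0.03116 mol
mass of MgO = 0.03116 × 40.30 = 1.256 g

1.256 g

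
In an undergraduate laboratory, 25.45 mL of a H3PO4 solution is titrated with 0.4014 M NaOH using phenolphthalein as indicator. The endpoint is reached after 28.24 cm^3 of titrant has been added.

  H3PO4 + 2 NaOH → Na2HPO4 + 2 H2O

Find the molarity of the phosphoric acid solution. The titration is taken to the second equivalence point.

n(NaOH) = 0.02824 L × 0.4014 mol/L = 0.01134 mol
From the 1:2 mole ratio, n(H3PO4) = 1/2 × 0.01134 = 5.668 × 10^-3 mol
[H3PO4] = 5.668 × 10^-3 mol / 0.02545 L = 0.2227 mol/L

0.2227 M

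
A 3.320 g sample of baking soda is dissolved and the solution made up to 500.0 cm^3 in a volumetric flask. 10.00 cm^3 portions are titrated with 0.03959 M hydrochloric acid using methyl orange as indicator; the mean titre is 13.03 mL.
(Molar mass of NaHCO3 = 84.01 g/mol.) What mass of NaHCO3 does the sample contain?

NaHCO3 + HCl → NaCl + H2O + CO2
n(HCl) per titration = 0.01303 × 0.03959 = 5.159 × 10^-4 mol
n(NaHCO3) in each aliquot = 5.159 × 10^-4 mol (1:1 ratio)
n(NaHCO3) in the whole flask = 5.159 × 10^-4 × 500.0/10.00 = 0.02579 mol
mass of NaHCO3 = 0.02579 × 84.01 = 2.167 g

2.167 g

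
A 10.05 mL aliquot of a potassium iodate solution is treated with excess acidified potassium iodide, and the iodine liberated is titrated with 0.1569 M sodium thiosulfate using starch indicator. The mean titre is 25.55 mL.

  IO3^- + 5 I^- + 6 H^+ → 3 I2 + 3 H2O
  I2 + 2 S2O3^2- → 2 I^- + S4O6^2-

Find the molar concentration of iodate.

n(S2O3^2-) = 0.02555 × 0.1569 = 4.009 × 10^-3 mol
n(I2) = n(S2O3^2-)/2 = 2.004 × 10^-3 mol
From the 1:3 ratio, n(IO3^-) in the aliquot = 1/3 × 2.004 × 10^-3 = 6.681 × 10^-4 mol
[IO3^-] = 6.681 × 10^-4 / 0.01005 = 0.06648 mol/L

0.06648 M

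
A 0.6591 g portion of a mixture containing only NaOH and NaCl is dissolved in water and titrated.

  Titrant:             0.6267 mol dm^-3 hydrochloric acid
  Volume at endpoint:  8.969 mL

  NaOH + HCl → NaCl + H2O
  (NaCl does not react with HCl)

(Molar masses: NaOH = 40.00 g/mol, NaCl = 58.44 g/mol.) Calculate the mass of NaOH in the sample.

n(HCl) = 0.008969 × 0.6267 = 5.621 × 10^-3 mol
Let x = n(NaOH), y = n(NaCl).
Titrant: 1x = 5.621 × 10^-3;  mass: 40.00x + 58.44y = 0.6591
Solving, x = 5.621 × 10^-3 mol, y = 7.431 × 10^-3 mol
mass of NaOH = 5.621 × 10^-3 × 40.00 = 0.2248 g

0.2248 g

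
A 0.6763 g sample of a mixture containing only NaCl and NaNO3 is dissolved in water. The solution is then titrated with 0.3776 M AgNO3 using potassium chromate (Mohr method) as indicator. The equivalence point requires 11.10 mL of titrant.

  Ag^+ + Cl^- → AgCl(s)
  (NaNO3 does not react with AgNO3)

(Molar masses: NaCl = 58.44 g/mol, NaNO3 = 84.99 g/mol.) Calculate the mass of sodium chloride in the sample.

n(AgNO3) = 0.01110 × 0.3776 = 4.191 × 10^-3 mol
Let x = n(NaCl), y = n(NaNO3).
Titrant: 1x = 4.191 × 10^-3;  mass: 58.44x + 84.99y = 0.6763
Solving, x = 4.191 × 10^-3 mol, y = 5.075 × 10^-3 mol
mass of NaCl = 4.191 × 10^-3 × 58.44 = 0.2449 g

0.2449 g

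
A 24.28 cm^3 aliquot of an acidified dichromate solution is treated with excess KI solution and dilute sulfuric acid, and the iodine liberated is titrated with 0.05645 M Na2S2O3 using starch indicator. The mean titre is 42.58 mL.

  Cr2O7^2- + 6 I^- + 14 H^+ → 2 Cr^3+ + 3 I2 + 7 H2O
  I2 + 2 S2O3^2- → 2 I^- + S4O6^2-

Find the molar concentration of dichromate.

0.01650 M

n(S2O3^2-) = 0.04258 × 0.05645 = 2.404 × 10^-3 mol
n(I2) = n(S2O3^2-)/2 = 1.202 × 10^-3 mol
From the 1:3 ratio, n(Cr2O7^2-) in the aliquot = 1/3 × 1.202 × 10^-3 = 4.006 × 10^-4 mol
[Cr2O7^2-] = 4.006 × 10^-4 / 0.02428 = 0.01650 mol/L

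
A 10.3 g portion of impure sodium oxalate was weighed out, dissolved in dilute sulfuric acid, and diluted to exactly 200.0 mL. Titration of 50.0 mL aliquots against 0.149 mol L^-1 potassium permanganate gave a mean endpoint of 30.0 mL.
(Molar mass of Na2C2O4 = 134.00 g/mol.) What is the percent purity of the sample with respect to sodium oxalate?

2 MnO4^- + 5 C2O4^2- + 16 H^+ → 2 Mn^2+ + 10 CO2 + 8 H2O
n(KMnO4) per titration = 0.0300 × 0.149 = 4.47 × 10^-3 mol
From the 5:2 ratio, n(Na2C2O4) in each aliquot = 5/2 × 4.47 × 10^-3 = 0.0112 mol
n(Na2C2O4) in the whole flask = 0.0112 × 200.0/50.0 = 0.0447 mol
mass of Na2C2O4 = 0.0447 × 134.00 = 5.99 g
% Na2C2O4 = 5.99 / 10.3 × 100 = 58.2 %

58.2 %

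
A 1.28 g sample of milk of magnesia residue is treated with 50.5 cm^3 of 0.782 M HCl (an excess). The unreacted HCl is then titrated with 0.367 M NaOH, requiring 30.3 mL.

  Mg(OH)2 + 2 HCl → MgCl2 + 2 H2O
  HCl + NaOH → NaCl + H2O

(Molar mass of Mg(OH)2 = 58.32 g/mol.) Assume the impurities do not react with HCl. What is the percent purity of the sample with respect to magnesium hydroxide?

n(HCl) added = 0.0505 × 0.782 = 0.0395 mol
n(NaOH) used in back-titration = 0.0303 × 0.367 = 0.0111 mol
n(HCl) left over = 0.0111 mol (1:1 ratio)
n(HCl) consumed by analyte = 0.0395 − 0.0111 = 0.0284 mol
From the 1:2 ratio, n(Mg(OH)2) = 1/2 × 0.0284 = 0.0142 mol
mass of Mg(OH)2 = 0.0142 × 58.32 = 0.827 g
% Mg(OH)2 = 0.827 / 1.28 × 100 = 64.6 %

64.6 %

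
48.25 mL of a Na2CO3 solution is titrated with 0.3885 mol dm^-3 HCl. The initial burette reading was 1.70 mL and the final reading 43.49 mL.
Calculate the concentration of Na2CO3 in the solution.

Na2CO3 + 2 HCl → 2 NaCl + H2O + CO2
n(HCl) = 0.04179 L × 0.3885 mol/L = 0.01624 mol
From the 1:2 mole ratio, n(Na2CO3) = 1/2 × 0.01624 = 8.118 × 10^-3 mol
[Na2CO3] = 8.118 × 10^-3 mol / 0.04825 L = 0.1682 mol/L

0.1682 mol/L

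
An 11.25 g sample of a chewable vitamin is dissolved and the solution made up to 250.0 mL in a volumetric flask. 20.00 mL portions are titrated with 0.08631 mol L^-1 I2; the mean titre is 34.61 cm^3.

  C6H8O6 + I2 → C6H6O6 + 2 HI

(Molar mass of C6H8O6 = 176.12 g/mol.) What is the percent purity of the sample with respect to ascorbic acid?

n(I2) per titration = 0.03461 × 0.08631 = 2.987 × 10^-3 mol
n(C6H8O6) in each aliquot = 2.987 × 10^-3 mol (1:1 ratio)
n(C6H8O6) in the whole flask = 2.987 × 10^-3 × 250.0/20.00 = 0.03734 mol
mass of C6H8O6 = 0.03734 × 176.12 = 6.576 g
% C6H8O6 = 6.576 / 11.25 × 100 = 58.46 %

58.46 %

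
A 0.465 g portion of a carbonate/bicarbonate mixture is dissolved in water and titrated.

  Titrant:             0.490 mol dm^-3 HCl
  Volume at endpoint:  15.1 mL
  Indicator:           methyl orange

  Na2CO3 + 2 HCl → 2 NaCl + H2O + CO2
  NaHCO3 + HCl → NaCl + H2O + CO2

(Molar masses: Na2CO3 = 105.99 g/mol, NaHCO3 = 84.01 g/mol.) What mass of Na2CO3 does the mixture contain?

0.268 g

n(HCl) = 0.0151 × 0.490 = 7.40 × 10^-3 mol
Let x = n(Na2CO3), y = n(NaHCO3).
Titrant: 2x + 1y = 7.40 × 10^-3;  mass: 105.99x + 84.01y = 0.465
Solving, x = 2.52 × 10^-3 mol, y = 2.35 × 10^-3 mol
mass of Na2CO3 = 2.52 × 10^-3 × 105.99 = 0.268 g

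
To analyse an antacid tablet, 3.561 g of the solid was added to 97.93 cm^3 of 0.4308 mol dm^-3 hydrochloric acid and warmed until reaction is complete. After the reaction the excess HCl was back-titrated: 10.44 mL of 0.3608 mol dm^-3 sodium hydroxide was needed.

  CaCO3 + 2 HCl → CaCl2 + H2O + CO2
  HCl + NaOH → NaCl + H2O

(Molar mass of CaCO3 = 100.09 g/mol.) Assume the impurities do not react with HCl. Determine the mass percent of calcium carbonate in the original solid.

54.00 %

n(HCl) added = 0.09793 × 0.4308 = 0.04219 mol
n(NaOH) used in back-titration = 0.01044 × 0.3608 = 3.767 × 10^-3 mol
n(HCl) left over = 3.767 × 10^-3 mol (1:1 ratio)
n(HCl) consumed by analyte = 0.04219 − 3.767 × 10^-3 = 0.03842 mol
From the 1:2 ratio, n(CaCO3) = 1/2 × 0.03842 = 0.01921 mol
mass of CaCO3 = 0.01921 × 100.09 = 1.923 g
% CaCO3 = 1.923 / 3.561 × 100 = 54.00 %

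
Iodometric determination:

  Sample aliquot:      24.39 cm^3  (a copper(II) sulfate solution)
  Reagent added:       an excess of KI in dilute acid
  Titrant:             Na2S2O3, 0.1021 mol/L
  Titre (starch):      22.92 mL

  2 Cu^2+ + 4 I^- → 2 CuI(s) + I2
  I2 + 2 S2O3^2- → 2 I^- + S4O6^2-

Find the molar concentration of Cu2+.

0.09595 mol/L

n(S2O3^2-) = 0.02292 × 0.1021 = 2.340 × 10^-3 mol
n(I2) = n(S2O3^2-)/2 = 1.170 × 10^-3 mol
From the 2:1 ratio, n(Cu2+) in the aliquot = 2/1 × 1.170 × 10^-3 = 2.340 × 10^-3 mol
[Cu2+] = 2.340 × 10^-3 / 0.02439 = 0.09595 mol/L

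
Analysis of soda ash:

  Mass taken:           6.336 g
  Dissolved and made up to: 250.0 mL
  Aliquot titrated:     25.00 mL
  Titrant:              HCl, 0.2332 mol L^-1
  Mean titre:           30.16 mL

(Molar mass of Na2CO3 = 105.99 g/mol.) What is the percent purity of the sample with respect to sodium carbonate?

Na2CO3 + 2 HCl → 2 NaCl + H2O + CO2
n(HCl) per titration = 0.03016 × 0.2332 = 7.033 × 10^-3 mol
From the 1:2 ratio, n(Na2CO3) in each aliquot = 1/2 × 7.033 × 10^-3 = 3.517 × 10^-3 mol
n(Na2CO3) in the whole flask = 3.517 × 10^-3 × 250.0/25.00 = 0.03517 mol
mass of Na2CO3 = 0.03517 × 105.99 = 3.727 g
% Na2CO3 = 3.727 / 6.336 × 100 = 58.83 %

58.83 %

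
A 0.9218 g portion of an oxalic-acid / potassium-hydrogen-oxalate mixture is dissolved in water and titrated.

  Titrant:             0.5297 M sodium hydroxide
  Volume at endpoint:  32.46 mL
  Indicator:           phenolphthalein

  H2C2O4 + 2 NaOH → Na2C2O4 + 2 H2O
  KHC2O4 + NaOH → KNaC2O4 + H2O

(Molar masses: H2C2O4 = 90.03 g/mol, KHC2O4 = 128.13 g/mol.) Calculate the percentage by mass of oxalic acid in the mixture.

n(NaOH) = 0.03246 × 0.5297 = 0.01719 mol
Let x = n(H2C2O4), y = n(KHC2O4).
Titrant: 2x + 1y = 0.01719;  mass: 90.03x + 128.13y = 0.9218
Solving, x = 7.708 × 10^-3 mol, y = 1.778 × 10^-3 mol
mass of H2C2O4 = 7.708 × 10^-3 × 90.03 = 0.6939 g
% H2C2O4 = 0.6939 / 0.9218 × 100 = 75.28 %

75.28 %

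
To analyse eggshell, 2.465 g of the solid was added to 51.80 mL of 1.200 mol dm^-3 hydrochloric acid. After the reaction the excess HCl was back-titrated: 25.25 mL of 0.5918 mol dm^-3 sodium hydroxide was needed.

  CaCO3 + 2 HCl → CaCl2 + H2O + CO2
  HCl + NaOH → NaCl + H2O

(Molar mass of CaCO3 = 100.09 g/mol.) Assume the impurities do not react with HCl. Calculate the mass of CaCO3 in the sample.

2.363 g

n(HCl) added = 0.05180 × 1.200 = 0.06216 mol
n(NaOH) used in back-titration = 0.02525 × 0.5918 = 0.01494 mol
n(HCl) left over = 0.01494 mol (1:1 ratio)
n(HCl) consumed by analyte = 0.06216 − 0.01494 = 0.04722 mol
From the 1:2 ratio, n(CaCO3) = 1/2 × 0.04722 = 0.02361 mol
mass of CaCO3 = 0.02361 × 100.09 = 2.363 g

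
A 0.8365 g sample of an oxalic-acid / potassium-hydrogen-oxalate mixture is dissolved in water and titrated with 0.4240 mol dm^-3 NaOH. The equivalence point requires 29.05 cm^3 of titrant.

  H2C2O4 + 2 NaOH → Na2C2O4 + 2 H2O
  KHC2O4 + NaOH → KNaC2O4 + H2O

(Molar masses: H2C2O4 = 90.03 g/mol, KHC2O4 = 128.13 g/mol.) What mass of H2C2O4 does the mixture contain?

n(NaOH) = 0.02905 × 0.4240 = 0.01232 mol
Let x = n(H2C2O4), y = n(KHC2O4).
Titrant: 2x + 1y = 0.01232;  mass: 90.03x + 128.13y = 0.8365
Solving, x = 4.462 × 10^-3 mol, y = 3.393 × 10^-3 mol
mass of H2C2O4 = 4.462 × 10^-3 × 90.03 = 0.4017 g

0.4017 g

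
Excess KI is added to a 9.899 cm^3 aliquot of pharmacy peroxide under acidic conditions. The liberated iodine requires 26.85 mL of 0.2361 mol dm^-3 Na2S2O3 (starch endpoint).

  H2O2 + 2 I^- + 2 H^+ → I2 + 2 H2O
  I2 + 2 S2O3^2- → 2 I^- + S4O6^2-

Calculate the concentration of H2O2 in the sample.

0.3202 mol/L

n(S2O3^2-) = 0.02685 × 0.2361 = 6.339 × 10^-3 mol
n(I2) = n(S2O3^2-)/2 = 3.170 × 10^-3 mol
n(H2O2) in the aliquot = 3.170 × 10^-3 mol (1:1 ratio)
[H2O2] = 3.170 × 10^-3 / 0.009899 = 0.3202 mol/L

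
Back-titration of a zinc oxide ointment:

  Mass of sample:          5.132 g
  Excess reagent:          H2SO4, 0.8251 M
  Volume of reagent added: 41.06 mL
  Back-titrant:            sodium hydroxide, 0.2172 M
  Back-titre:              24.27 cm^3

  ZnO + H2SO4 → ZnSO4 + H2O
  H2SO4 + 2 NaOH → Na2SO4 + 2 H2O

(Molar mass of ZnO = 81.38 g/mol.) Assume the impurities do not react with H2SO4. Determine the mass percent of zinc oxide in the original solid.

n(H2SO4) added = 0.04106 × 0.8251 = 0.03388 mol
n(NaOH) used in back-titration = 0.02427 × 0.2172 = 5.271 × 10^-3 mol
From the 1:2 ratio, n(H2SO4) left over = 1/2 × 5.271 × 10^-3 = 2.636 × 10^-3 mol
n(H2SO4) consumed by analyte = 0.03388 − 2.636 × 10^-3 = 0.03124 mol
n(ZnO) = 0.03124 mol (1:1 ratio)
mass of ZnO = 0.03124 × 81.38 = 2.543 g
% ZnO = 2.543 / 5.132 × 100 = 49.54 %

49.54 %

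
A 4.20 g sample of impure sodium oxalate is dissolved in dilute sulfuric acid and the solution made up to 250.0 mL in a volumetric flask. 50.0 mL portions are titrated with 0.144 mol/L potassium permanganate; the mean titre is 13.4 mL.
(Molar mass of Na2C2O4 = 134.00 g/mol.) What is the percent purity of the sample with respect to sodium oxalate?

77.0 %

2 MnO4^- + 5 C2O4^2- + 16 H^+ → 2 Mn^2+ + 10 CO2 + 8 H2O
n(KMnO4) per titration = 0.0134 × 0.144 = 1.93 × 10^-3 mol
From the 5:2 ratio, n(Na2C2O4) in each aliquot = 5/2 × 1.93 × 10^-3 = 4.82 × 10^-3 mol
n(Na2C2O4) in the whole flask = 4.82 × 10^-3 × 250.0/50.0 = 0.0241 mol
mass of Na2C2O4 = 0.0241 × 134.00 = 3.23 g
% Na2C2O4 = 3.23 / 4.20 × 100 = 77.0 %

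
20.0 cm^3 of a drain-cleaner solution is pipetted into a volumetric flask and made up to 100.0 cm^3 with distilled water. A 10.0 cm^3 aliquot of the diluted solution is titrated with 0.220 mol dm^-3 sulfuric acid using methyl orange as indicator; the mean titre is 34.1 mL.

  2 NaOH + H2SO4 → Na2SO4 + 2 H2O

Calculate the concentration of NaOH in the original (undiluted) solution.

n(H2SO4) = 0.0341 × 0.220 = 7.50 × 10^-3 mol
From the 2:1 ratio, n(NaOH) in the aliquot = 2/1 × 7.50 × 10^-3 = 0.0150 mol
[NaOH]_dilute = 0.0150 / 0.0100 = 1.50 mol/L
Dilution factor = 100.0 / 20.0 = 5.000
[NaOH]_stock = 1.50 × 5.000 = 7.50 mol/L

7.50 mol/L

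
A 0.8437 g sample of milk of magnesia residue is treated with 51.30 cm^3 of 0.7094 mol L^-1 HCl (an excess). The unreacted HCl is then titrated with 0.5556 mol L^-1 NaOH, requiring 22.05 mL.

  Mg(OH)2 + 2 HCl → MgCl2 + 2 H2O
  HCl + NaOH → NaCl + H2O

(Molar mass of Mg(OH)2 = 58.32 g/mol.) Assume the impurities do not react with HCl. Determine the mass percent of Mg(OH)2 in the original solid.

n(HCl) added = 0.05130 × 0.7094 = 0.03639 mol
n(NaOH) used in back-titration = 0.02205 × 0.5556 = 0.01225 mol
n(HCl) left over = 0.01225 mol (1:1 ratio)
n(HCl) consumed by analyte = 0.03639 − 0.01225 = 0.02414 mol
From the 1:2 ratio, n(Mg(OH)2) = 1/2 × 0.02414 = 0.01207 mol
mass of Mg(OH)2 = 0.01207 × 58.32 = 0.7040 g
% Mg(OH)2 = 0.7040 / 0.8437 × 100 = 83.44 %

83.44 %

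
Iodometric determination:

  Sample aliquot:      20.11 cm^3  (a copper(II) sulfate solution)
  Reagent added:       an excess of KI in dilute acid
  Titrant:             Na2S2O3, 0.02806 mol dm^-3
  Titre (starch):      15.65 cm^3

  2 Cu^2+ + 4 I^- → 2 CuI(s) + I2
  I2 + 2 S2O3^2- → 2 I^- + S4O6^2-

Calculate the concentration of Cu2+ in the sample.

0.02184 mol/L

n(S2O3^2-) = 0.01565 × 0.02806 = 4.391 × 10^-4 mol
n(I2) = n(S2O3^2-)/2 = 2.196 × 10^-4 mol
From the 2:1 ratio, n(Cu2+) in the aliquot = 2/1 × 2.196 × 10^-4 = 4.391 × 10^-4 mol
[Cu2+] = 4.391 × 10^-4 / 0.02011 = 0.02184 mol/L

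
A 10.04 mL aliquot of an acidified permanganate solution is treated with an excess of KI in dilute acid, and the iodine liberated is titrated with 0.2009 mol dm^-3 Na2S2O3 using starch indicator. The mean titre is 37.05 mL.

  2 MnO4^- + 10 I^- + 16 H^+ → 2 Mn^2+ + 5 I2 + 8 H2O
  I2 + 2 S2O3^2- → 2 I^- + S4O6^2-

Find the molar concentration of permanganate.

n(S2O3^2-) = 0.03705 × 0.2009 = 7.443 × 10^-3 mol
n(I2) = n(S2O3^2-)/2 = 3.722 × 10^-3 mol
From the 2:5 ratio, n(MnO4^-) in the aliquot = 2/5 × 3.722 × 10^-3 = 1.489 × 10^-3 mol
[MnO4^-] = 1.489 × 10^-3 / 0.01004 = 0.1483 mol/L

0.1483 mol/L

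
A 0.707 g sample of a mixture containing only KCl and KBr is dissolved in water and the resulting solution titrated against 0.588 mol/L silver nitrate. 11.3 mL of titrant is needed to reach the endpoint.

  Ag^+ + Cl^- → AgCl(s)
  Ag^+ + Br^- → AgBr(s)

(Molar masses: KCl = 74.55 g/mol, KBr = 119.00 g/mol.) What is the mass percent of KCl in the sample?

n(AgNO3) = 0.0113 × 0.588 = 6.64 × 10^-3 mol
Let x = n(KCl), y = n(KBr).
Titrant: 1x + 1y = 6.64 × 10^-3;  mass: 74.55x + 119.00y = 0.707
Solving, x = 1.88 × 10^-3 mol, y = 4.76 × 10^-3 mol
mass of KCl = 1.88 × 10^-3 × 74.55 = 0.140 g
% KCl = 0.140 / 0.707 × 100 = 19.9 %

19.9 %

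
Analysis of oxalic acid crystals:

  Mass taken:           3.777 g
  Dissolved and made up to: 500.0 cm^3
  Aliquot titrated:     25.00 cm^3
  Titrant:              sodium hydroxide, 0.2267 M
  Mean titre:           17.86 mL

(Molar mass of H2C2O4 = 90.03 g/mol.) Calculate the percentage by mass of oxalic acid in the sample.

96.51 %

H2C2O4 + 2 NaOH → Na2C2O4 + 2 H2O
n(NaOH) per titration = 0.01786 × 0.2267 = 4.049 × 10^-3 mol
From the 1:2 ratio, n(H2C2O4) in each aliquot = 1/2 × 4.049 × 10^-3 = 2.024 × 10^-3 mol
n(H2C2O4) in the whole flask = 2.024 × 10^-3 × 500.0/25.00 = 0.04049 mol
mass of H2C2O4 = 0.04049 × 90.03 = 3.645 g
% H2C2O4 = 3.645 / 3.777 × 100 = 96.51 %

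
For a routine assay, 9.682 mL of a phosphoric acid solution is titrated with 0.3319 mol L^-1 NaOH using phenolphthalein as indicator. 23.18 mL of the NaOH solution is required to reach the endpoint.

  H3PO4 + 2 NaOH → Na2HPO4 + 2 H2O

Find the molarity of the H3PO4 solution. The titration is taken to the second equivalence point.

0.3973 mol/L

n(NaOH) = 0.02318 L × 0.3319 mol/L = 7.693 × 10^-3 mol
From the 1:2 mole ratio, n(H3PO4) = 1/2 × 7.693 × 10^-3 = 3.847 × 10^-3 mol
[H3PO4] = 3.847 × 10^-3 mol / 0.009682 L = 0.3973 mol/L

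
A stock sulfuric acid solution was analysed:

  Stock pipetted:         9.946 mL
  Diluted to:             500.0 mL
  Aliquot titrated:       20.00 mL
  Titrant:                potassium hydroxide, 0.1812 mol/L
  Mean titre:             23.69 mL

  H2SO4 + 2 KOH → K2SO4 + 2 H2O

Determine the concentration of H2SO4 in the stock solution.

5.395 mol/L

n(KOH) = 0.02369 × 0.1812 = 4.293 × 10^-3 mol
From the 1:2 ratio, n(H2SO4) in the aliquot = 1/2 × 4.293 × 10^-3 = 2.146 × 10^-3 mol
[H2SO4]_dilute = 2.146 × 10^-3 / 0.02000 = 0.1073 mol/L
Dilution factor = 500.0 / 9.946 = 50.27
[H2SO4]_stock = 0.1073 × 50.27 = 5.395 mol/L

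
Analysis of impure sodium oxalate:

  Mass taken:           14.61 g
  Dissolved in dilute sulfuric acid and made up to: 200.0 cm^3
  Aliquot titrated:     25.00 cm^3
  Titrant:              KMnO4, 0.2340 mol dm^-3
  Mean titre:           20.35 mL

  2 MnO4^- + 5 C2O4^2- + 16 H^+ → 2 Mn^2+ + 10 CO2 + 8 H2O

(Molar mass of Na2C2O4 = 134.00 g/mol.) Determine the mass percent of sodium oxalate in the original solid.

n(KMnO4) per titration = 0.02035 × 0.2340 = 4.762 × 10^-3 mol
From the 5:2 ratio, n(Na2C2O4) in each aliquot = 5/2 × 4.762 × 10^-3 = 0.01190 mol
n(Na2C2O4) in the whole flask = 0.01190 × 200.0/25.00 = 0.09524 mol
mass of Na2C2O4 = 0.09524 × 134.00 = 12.76 g
% Na2C2O4 = 12.76 / 14.61 × 100 = 87.35 %

87.35 %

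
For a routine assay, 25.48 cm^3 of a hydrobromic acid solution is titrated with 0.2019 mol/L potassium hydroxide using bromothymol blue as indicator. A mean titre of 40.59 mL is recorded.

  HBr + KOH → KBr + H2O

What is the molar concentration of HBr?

n(KOH) = 0.04059 L × 0.2019 mol/L = 8.195 × 10^-3 mol
n(HBr) = 8.195 × 10^-3 mol (1:1 mole ratio)
[HBr] = 8.195 × 10^-3 mol / 0.02548 L = 0.3216 mol/L

0.3216 mol/L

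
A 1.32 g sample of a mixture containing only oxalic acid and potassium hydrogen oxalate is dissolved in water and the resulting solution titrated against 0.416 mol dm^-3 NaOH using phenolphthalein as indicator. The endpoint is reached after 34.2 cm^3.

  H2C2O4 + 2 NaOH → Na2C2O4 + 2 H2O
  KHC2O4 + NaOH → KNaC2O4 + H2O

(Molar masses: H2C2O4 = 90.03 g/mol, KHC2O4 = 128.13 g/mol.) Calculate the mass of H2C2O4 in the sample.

0.272 g

n(NaOH) = 0.0342 × 0.416 = 0.0142 mol
Let x = n(H2C2O4), y = n(KHC2O4).
Titrant: 2x + 1y = 0.0142;  mass: 90.03x + 128.13y = 1.32
Solving, x = 3.03 × 10^-3 mol, y = 8.18 × 10^-3 mol
mass of H2C2O4 = 3.03 × 10^-3 × 90.03 = 0.272 g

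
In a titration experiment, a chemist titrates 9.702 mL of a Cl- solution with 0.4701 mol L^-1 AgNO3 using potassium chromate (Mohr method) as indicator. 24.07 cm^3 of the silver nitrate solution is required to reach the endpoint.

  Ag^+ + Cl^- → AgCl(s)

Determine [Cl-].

n(AgNO3) = 0.02407 L × 0.4701 mol/L = 0.01132 mol
n(Cl-) = 0.01132 mol (1:1 mole ratio)
[Cl-] = 0.01132 mol / 0.009702 L = 1.166 mol/L

1.166 mol/L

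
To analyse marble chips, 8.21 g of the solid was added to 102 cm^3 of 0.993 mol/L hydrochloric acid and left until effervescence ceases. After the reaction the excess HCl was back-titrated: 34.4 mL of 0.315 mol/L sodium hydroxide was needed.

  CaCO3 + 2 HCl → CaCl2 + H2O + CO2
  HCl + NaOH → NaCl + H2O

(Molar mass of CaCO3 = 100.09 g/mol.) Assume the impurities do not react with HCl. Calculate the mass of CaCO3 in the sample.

4.53 g

n(HCl) added = 0.102 × 0.993 = 0.101 mol
n(NaOH) used in back-titration = 0.0344 × 0.315 = 0.0108 mol
n(HCl) left over = 0.0108 mol (1:1 ratio)
n(HCl) consumed by analyte = 0.101 − 0.0108 = 0.0905 mol
From the 1:2 ratio, n(CaCO3) = 1/2 × 0.0905 = 0.0452 mol
mass of CaCO3 = 0.0452 × 100.09 = 4.53 g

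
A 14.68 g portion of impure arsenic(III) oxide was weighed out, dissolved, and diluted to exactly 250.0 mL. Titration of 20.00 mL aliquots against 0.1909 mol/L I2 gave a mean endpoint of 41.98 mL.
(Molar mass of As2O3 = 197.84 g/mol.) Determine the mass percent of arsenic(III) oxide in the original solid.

As2O3 + 2 I2 + 2 H2O → As2O5 + 4 HI
n(I2) per titration = 0.04198 × 0.1909 = 8.014 × 10^-3 mol
From the 1:2 ratio, n(As2O3) in each aliquot = 1/2 × 8.014 × 10^-3 = 4.007 × 10^-3 mol
n(As2O3) in the whole flask = 4.007 × 10^-3 × 250.0/20.00 = 0.05009 mol
mass of As2O3 = 0.05009 × 197.84 = 9.909 g
% As2O3 = 9.909 / 14.68 × 100 = 67.50 %

67.50 %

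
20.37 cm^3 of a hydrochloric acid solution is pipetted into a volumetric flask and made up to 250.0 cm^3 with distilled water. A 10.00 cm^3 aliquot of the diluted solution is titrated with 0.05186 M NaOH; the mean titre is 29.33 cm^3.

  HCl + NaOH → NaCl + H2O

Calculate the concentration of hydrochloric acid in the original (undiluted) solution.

1.867 M

n(NaOH) = 0.02933 × 0.05186 = 1.521 × 10^-3 mol
n(HCl) in the aliquot = 1.521 × 10^-3 mol (1:1 ratio)
[HCl]_dilute = 1.521 × 10^-3 / 0.01000 = 0.1521 mol/L
Dilution factor = 250.0 / 20.37 = 12.27
[HCl]_stock = 0.1521 × 12.27 = 1.867 mol/L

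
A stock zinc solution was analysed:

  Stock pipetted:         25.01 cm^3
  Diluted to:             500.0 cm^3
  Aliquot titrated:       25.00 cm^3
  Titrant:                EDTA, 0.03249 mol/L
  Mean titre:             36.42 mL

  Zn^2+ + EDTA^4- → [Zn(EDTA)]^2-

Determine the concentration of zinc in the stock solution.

n(EDTA) = 0.03642 × 0.03249 = 1.183 × 10^-3 mol
n(Zn2+) in the aliquot = 1.183 × 10^-3 mol (1:1 ratio)
[Zn2+]_dilute = 1.183 × 10^-3 / 0.02500 = 0.04733 mol/L
Dilution factor = 500.0 / 25.01 = 19.99
[Zn2+]_stock = 0.04733 × 19.99 = 0.9463 mol/L

0.9463 mol/L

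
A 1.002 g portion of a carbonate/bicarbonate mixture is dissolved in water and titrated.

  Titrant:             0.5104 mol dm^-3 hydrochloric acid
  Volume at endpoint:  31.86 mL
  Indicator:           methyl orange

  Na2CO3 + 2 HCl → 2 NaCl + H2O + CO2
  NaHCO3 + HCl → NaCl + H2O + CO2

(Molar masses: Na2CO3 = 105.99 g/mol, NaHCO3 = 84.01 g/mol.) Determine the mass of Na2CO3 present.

n(HCl) = 0.03186 × 0.5104 = 0.01626 mol
Let x = n(Na2CO3), y = n(NaHCO3).
Titrant: 2x + 1y = 0.01626;  mass: 105.99x + 84.01y = 1.002
Solving, x = 5.870 × 10^-3 mol, y = 4.521 × 10^-3 mol
mass of Na2CO3 = 5.870 × 10^-3 × 105.99 = 0.6222 g

0.6222 g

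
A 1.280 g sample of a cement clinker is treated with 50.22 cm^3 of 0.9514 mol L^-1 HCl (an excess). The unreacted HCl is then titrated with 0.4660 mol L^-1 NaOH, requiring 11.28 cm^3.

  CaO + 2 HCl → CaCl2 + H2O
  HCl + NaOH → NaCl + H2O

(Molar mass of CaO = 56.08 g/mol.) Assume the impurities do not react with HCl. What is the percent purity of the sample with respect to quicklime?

93.15 %

n(HCl) added = 0.05022 × 0.9514 = 0.04778 mol
n(NaOH) used in back-titration = 0.01128 × 0.4660 = 5.256 × 10^-3 mol
n(HCl) left over = 5.256 × 10^-3 mol (1:1 ratio)
n(HCl) consumed by analyte = 0.04778 − 5.256 × 10^-3 = 0.04252 mol
From the 1:2 ratio, n(CaO) = 1/2 × 0.04252 = 0.02126 mol
mass of CaO = 0.02126 × 56.08 = 1.192 g
% CaO = 1.192 / 1.280 × 100 = 93.15 %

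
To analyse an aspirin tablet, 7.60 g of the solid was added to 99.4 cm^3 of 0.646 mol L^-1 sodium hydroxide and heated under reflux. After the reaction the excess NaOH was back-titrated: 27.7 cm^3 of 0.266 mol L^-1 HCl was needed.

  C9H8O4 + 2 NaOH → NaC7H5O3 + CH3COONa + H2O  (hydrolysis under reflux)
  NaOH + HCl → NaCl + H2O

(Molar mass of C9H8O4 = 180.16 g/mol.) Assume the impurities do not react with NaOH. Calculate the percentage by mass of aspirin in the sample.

67.4 %

n(NaOH) added = 0.0994 × 0.646 = 0.0642 mol
n(HCl) used in back-titration = 0.0277 × 0.266 = 7.37 × 10^-3 mol
n(NaOH) left over = 7.37 × 10^-3 mol (1:1 ratio)
n(NaOH) consumed by analyte = 0.0642 − 7.37 × 10^-3 = 0.0568 mol
From the 1:2 ratio, n(C9H8O4) = 1/2 × 0.0568 = 0.0284 mol
mass of C9H8O4 = 0.0284 × 180.16 = 5.12 g
% C9H8O4 = 5.12 / 7.60 × 100 = 67.4 %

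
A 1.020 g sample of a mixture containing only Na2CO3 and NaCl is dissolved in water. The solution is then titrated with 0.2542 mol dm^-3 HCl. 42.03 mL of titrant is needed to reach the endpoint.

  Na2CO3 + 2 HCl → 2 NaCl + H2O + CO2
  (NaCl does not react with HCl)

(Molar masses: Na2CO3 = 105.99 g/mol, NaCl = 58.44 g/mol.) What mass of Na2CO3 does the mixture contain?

0.5662 g

n(HCl) = 0.04203 × 0.2542 = 0.01068 mol
Let x = n(Na2CO3), y = n(NaCl).
Titrant: 2x = 0.01068;  mass: 105.99x + 58.44y = 1.020
Solving, x = 5.342 × 10^-3 mol, y = 7.765 × 10^-3 mol
mass of Na2CO3 = 5.342 × 10^-3 × 105.99 = 0.5662 g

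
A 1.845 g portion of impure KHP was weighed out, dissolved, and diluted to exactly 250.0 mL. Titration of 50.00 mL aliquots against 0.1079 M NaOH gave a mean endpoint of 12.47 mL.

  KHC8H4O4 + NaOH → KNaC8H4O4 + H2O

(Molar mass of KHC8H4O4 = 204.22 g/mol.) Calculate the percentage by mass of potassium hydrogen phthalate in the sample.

n(NaOH) per titration = 0.01247 × 0.1079 = 1.346 × 10^-3 mol
n(KHC8H4O4) in each aliquot = 1.346 × 10^-3 mol (1:1 ratio)
n(KHC8H4O4) in the whole flask = 1.346 × 10^-3 × 250.0/50.00 = 6.728 × 10^-3 mol
mass of KHC8H4O4 = 6.728 × 10^-3 × 204.22 = 1.374 g
% KHC8H4O4 = 1.374 / 1.845 × 100 = 74.47 %

74.47 %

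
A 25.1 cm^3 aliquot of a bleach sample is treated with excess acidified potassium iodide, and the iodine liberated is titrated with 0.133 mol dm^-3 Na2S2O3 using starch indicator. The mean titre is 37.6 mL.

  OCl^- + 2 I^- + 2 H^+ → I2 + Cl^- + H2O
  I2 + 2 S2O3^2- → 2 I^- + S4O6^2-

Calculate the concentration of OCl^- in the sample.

0.0996 mol/L

n(S2O3^2-) = 0.0376 × 0.133 = 5.00 × 10^-3 mol
n(I2) = n(S2O3^2-)/2 = 2.50 × 10^-3 mol
n(OCl^-) in the aliquot = 2.50 × 10^-3 mol (1:1 ratio)
[OCl^-] = 2.50 × 10^-3 / 0.0251 = 0.0996 mol/L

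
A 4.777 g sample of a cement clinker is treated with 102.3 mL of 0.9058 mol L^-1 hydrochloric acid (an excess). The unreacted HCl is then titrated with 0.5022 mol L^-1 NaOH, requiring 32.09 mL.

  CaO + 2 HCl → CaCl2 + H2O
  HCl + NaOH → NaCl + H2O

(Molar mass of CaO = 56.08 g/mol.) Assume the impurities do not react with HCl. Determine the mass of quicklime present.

2.146 g

n(HCl) added = 0.1023 × 0.9058 = 0.09266 mol
n(NaOH) used in back-titration = 0.03209 × 0.5022 = 0.01612 mol
n(HCl) left over = 0.01612 mol (1:1 ratio)
n(HCl) consumed by analyte = 0.09266 − 0.01612 = 0.07655 mol
From the 1:2 ratio, n(CaO) = 1/2 × 0.07655 = 0.03827 mol
mass of CaO = 0.03827 × 56.08 = 2.146 g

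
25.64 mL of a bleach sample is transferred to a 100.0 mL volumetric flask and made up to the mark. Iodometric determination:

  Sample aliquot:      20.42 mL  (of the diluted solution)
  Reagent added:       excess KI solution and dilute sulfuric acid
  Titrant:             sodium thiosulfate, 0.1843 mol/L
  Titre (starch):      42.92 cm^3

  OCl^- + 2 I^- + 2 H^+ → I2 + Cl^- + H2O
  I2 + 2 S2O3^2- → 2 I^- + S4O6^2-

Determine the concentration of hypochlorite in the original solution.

n(S2O3^2-) = 0.04292 × 0.1843 = 7.910 × 10^-3 mol
n(I2) = n(S2O3^2-)/2 = 3.955 × 10^-3 mol
n(OCl^-) in the aliquot = 3.955 × 10^-3 mol (1:1 ratio)
[OCl^-]_dilute = 3.955 × 10^-3 / 0.02042 = 0.1937 mol/L
[OCl^-]_original = 0.1937 × 100.0/25.64 = 0.7554 mol/L

0.7554 mol/L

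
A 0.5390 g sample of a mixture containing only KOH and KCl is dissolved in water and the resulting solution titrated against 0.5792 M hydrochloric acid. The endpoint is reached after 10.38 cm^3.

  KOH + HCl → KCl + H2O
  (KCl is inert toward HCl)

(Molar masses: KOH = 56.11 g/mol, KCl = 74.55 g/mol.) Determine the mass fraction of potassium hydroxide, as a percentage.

n(HCl) = 0.01038 × 0.5792 = 6.012 × 10^-3 mol
Let x = n(KOH), y = n(KCl).
Titrant: 1x = 6.012 × 10^-3;  mass: 56.11x + 74.55y = 0.5390
Solving, x = 6.012 × 10^-3 mol, y = 2.705 × 10^-3 mol
mass of KOH = 6.012 × 10^-3 × 56.11 = 0.3373 g
% KOH = 0.3373 / 0.5390 × 100 = 62.59 %

62.59 %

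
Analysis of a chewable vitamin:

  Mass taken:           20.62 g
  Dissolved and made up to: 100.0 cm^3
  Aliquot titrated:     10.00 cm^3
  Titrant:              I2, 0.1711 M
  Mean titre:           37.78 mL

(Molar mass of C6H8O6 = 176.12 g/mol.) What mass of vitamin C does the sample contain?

11.38 g

C6H8O6 + I2 → C6H6O6 + 2 HI
n(I2) per titration = 0.03778 × 0.1711 = 6.464 × 10^-3 mol
n(C6H8O6) in each aliquot = 6.464 × 10^-3 mol (1:1 ratio)
n(C6H8O6) in the whole flask = 6.464 × 10^-3 × 100.0/10.00 = 0.06464 mol
mass of C6H8O6 = 0.06464 × 176.12 = 11.38 g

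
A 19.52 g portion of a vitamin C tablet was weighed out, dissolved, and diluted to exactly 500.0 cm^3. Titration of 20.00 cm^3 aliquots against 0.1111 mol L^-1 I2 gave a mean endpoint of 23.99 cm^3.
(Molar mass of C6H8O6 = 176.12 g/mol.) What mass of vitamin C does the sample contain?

C6H8O6 + I2 → C6H6O6 + 2 HI
n(I2) per titration = 0.02399 × 0.1111 = 2.665 × 10^-3 mol
n(C6H8O6) in each aliquot = 2.665 × 10^-3 mol (1:1 ratio)
n(C6H8O6) in the whole flask = 2.665 × 10^-3 × 500.0/20.00 = 0.06663 mol
mass of C6H8O6 = 0.06663 × 176.12 = 11.74 g

11.74 g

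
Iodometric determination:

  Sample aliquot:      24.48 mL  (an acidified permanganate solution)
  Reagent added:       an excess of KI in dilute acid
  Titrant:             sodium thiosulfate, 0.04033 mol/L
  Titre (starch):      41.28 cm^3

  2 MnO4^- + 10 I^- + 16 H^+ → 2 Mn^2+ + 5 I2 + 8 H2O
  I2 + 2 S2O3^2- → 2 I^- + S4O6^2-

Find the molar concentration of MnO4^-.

0.01360 mol/L

n(S2O3^2-) = 0.04128 × 0.04033 = 1.665 × 10^-3 mol
n(I2) = n(S2O3^2-)/2 = 8.324 × 10^-4 mol
From the 2:5 ratio, n(MnO4^-) in the aliquot = 2/5 × 8.324 × 10^-4 = 3.330 × 10^-4 mol
[MnO4^-] = 3.330 × 10^-4 / 0.02448 = 0.01360 mol/L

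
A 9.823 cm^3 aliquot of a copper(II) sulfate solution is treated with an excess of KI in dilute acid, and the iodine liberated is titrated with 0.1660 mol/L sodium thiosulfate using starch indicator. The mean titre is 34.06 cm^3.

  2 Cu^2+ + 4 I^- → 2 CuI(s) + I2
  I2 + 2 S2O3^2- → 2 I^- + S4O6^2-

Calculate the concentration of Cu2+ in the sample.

n(S2O3^2-) = 0.03406 × 0.1660 = 5.654 × 10^-3 mol
n(I2) = n(S2O3^2-)/2 = 2.827 × 10^-3 mol
From the 2:1 ratio, n(Cu2+) in the aliquot = 2/1 × 2.827 × 10^-3 = 5.654 × 10^-3 mol
[Cu2+] = 5.654 × 10^-3 / 0.009823 = 0.5756 mol/L

0.5756 mol/L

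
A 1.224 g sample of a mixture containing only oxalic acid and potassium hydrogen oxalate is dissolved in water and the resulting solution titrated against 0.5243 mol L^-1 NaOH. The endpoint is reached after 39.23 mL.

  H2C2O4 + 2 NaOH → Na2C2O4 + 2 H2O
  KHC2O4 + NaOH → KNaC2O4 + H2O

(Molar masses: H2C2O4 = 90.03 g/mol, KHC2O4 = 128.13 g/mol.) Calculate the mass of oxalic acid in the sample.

0.7644 g

n(NaOH) = 0.03923 × 0.5243 = 0.02057 mol
Let x = n(H2C2O4), y = n(KHC2O4).
Titrant: 2x + 1y = 0.02057;  mass: 90.03x + 128.13y = 1.224
Solving, x = 8.491 × 10^-3 mol, y = 3.587 × 10^-3 mol
mass of H2C2O4 = 8.491 × 10^-3 × 90.03 = 0.7644 g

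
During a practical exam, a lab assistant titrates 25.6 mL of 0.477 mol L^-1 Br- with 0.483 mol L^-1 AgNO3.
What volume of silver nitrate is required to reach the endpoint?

Ag^+ + Br^- → AgBr(s)
n(Br-) = 0.0256 L × 0.477 mol/L = 0.0122 mol
n(AgNO3) = 0.0122 mol (1:1 stoichiometry)
V(AgNO3) = 0.0122 mol / 0.483 mol/L = 0.0253 L = 25.3 mL

25.3 mL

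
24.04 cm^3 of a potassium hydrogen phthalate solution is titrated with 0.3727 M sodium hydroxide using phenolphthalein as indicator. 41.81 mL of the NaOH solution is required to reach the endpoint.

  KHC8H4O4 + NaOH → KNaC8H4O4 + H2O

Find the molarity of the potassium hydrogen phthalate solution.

n(NaOH) = 0.04181 L × 0.3727 mol/L = 0.01558 mol
n(KHC8H4O4) = 0.01558 mol (1:1 mole ratio)
[KHC8H4O4] = 0.01558 mol / 0.02404 L = 0.6482 mol/L

0.6482 M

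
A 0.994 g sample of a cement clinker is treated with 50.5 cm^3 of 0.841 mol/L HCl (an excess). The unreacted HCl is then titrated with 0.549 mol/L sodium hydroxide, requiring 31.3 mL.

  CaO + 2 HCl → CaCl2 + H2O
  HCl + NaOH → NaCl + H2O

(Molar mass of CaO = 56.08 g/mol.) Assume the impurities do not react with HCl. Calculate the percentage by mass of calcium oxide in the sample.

n(HCl) added = 0.0505 × 0.841 = 0.0425 mol
n(NaOH) used in back-titration = 0.0313 × 0.549 = 0.0172 mol
n(HCl) left over = 0.0172 mol (1:1 ratio)
n(HCl) consumed by analyte = 0.0425 − 0.0172 = 0.0253 mol
From the 1:2 ratio, n(CaO) = 1/2 × 0.0253 = 0.0126 mol
mass of CaO = 0.0126 × 56.08 = 0.709 g
% CaO = 0.709 / 0.994 × 100 = 71.3 %

71.3 %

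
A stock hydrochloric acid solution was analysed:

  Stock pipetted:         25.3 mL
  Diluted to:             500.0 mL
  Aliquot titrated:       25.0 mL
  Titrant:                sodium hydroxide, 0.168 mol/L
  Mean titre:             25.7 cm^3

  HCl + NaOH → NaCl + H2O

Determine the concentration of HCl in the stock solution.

3.41 mol/L

n(NaOH) = 0.0257 × 0.168 = 4.32 × 10^-3 mol
n(HCl) in the aliquot = 4.32 × 10^-3 mol (1:1 ratio)
[HCl]_dilute = 4.32 × 10^-3 / 0.0250 = 0.173 mol/L
Dilution factor = 500.0 / 25.3 = 19.76
[HCl]_stock = 0.173 × 19.76 = 3.41 mol/L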